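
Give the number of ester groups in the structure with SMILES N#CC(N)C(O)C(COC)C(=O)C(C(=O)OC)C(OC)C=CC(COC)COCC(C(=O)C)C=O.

Reading the structure from left to right:
  N≡C: N≡C–: carbon triple-bonded to nitrogen → nitrile.
  CH(NH2): –NH2 on an sp³ carbon with no adjacent C=O → amine.
  CH(OH): –OH on an sp³ carbon → alcohol (secondary).
  CH(CH2OCH3): pendant –CH2OCH3: C–O–C linkage → ether.
  CO: –C(=O)– with carbon on both sides → ketone.
  CH(COOCH3): pendant –COOCH3: carbonyl C bonded to C and –OCH3 → ester.
  CH(OCH3): pendant –OCH3: C–O–C with sp³ C, no adjacent C=O → ether.
  CH=CH: C=C double bond → alkene.
  CH(CH2OCH3): pendant –CH2OCH3: C–O–C linkage → ether.
  CH2OCH2: C–O–C with sp³ carbons on both sides and no adjacent C=O → ether.
  CH(COCH3): pendant –COCH3: carbonyl C bonded to two carbons → ketone.
  CHO: terminal –CHO: carbonyl C bonded to H and C → aldehyde.
Ester appears at: CH(COOCH3) → 1.

1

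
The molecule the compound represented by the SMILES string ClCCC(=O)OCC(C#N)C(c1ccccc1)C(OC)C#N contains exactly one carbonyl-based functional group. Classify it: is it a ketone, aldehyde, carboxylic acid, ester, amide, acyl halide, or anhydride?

ester

The carbonyl is in the CH2COOCH2 segment: –C(=O)–O–C with C on the carbonyl side → ester.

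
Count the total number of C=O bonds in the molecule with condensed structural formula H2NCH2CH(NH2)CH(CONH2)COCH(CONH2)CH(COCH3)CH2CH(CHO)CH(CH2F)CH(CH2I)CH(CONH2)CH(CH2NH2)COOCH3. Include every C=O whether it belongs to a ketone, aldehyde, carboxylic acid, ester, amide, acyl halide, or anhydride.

7

CH(CONH2): amide, 1 C=O (running total 1).
CO: ketone, 1 C=O (running total 2).
CH(CONH2): amide, 1 C=O (running total 3).
CH(COCH3): ketone, 1 C=O (running total 4).
CH(CHO): aldehyde, 1 C=O (running total 5).
CH(CONH2): amide, 1 C=O (running total 6).
COOCH3: ester, 1 C=O (running total 7).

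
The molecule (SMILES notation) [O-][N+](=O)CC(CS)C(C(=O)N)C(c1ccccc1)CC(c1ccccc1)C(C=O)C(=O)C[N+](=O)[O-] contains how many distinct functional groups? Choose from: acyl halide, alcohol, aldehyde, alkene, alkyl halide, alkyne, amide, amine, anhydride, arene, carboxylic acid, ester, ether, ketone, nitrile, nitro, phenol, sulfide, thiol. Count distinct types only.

6

Working along the chain:
  O2NCH2: –NO2 on carbon → nitro group.
  CH(CH2SH): pendant –CH2SH → thiol.
  CH(CONH2): pendant –CONH2: carbonyl C bonded to C and N → amide.
  CH(C6H5): pendant –C6H5: benzene ring → arene.
  CH(C6H5): pendant –C6H5: benzene ring → arene.
  CH(CHO): pendant –CHO: carbonyl C bonded to C and H → aldehyde.
  CO: –C(=O)– with carbon on both sides → ketone.
  CH2NO2: –NO2 on carbon → nitro group.
Distinct types present: aldehyde, amide, arene, ketone, nitro, thiol.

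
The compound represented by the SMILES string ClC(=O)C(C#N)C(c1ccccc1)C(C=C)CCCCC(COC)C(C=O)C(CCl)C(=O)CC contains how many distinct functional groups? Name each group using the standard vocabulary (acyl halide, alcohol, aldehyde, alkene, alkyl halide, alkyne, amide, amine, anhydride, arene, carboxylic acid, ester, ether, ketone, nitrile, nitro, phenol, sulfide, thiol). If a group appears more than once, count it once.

8

–C(=O)Cl: carbonyl C bonded to C and to a halogen → acyl halide (not alkyl halide).
pendant –C≡N: nitrile.
pendant –C6H5: benzene ring → arene.
pendant –CH=CH2: C=C double bond → alkene.
pendant –CH2OCH3: C–O–C linkage → ether.
pendant –CHO: carbonyl C bonded to C and H → aldehyde.
pendant –CH2X: halogen on sp³ carbon → alkyl halide.
–C(=O)– with carbon on both sides → ketone.
Distinct types present: acyl halide, aldehyde, alkene, alkyl halide, arene, ether, ketone, nitrile.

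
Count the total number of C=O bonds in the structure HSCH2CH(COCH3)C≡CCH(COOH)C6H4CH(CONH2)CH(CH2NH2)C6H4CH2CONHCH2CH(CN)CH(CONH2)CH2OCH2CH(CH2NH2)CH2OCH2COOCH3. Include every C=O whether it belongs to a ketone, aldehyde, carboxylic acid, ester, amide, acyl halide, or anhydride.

CH(COCH3): ketone, 1 C=O (running total 1).
CH(COOH): carboxylic acid, 1 C=O (running total 2).
CH(CONH2): amide, 1 C=O (running total 3).
CH2CONHCH2: amide, 1 C=O (running total 4).
CH(CONH2): amide, 1 C=O (running total 5).
COOCH3: ester, 1 C=O (running total 6).

6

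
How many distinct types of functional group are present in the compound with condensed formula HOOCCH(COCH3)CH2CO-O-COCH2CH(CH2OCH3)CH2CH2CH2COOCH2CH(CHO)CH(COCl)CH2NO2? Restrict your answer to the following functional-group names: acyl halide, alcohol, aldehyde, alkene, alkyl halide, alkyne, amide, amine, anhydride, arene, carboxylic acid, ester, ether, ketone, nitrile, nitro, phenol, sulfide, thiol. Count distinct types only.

–COOH: carbonyl C bonded to –OH and C → carboxylic acid (the –OH is not a separate alcohol).
pendant –COCH3: carbonyl C bonded to two carbons → ketone.
two acyl groups sharing one oxygen, –C(=O)–O–C(=O)– → anhydride.
pendant –CH2OCH3: C–O–C linkage → ether.
–C(=O)–O–C with C on the carbonyl side → ester.
pendant –CHO: carbonyl C bonded to C and H → aldehyde.
pendant –C(=O)X: carbonyl C bonded to C and halogen → acyl halide.
–NO2 on carbon → nitro group.
Distinct types present: acyl halide, aldehyde, anhydride, carboxylic acid, ester, ether, ketone, nitro.

8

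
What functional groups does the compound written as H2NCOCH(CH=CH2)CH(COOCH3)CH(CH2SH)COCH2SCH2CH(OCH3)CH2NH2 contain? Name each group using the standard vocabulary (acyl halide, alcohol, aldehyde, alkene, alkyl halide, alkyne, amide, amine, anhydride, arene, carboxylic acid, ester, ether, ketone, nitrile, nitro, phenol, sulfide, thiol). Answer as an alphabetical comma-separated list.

alkene, amide, amine, ester, ether, ketone, sulfide, thiol

Taking each segment in turn:
  H2NCO: –C(=O)NH2: carbonyl C bonded to C and to N → amide (the N is not a separate amine).
  CH(CH=CH2): pendant –CH=CH2: C=C double bond → alkene.
  CH(COOCH3): pendant –COOCH3: carbonyl C bonded to C and –OCH3 → ester.
  CH(CH2SH): pendant –CH2SH → thiol.
  CO: –C(=O)– with carbon on both sides → ketone.
  CH2SCH2: C–S–C linkage → sulfide (thioether).
  CH(OCH3): pendant –OCH3: C–O–C with sp³ C, no adjacent C=O → ether.
  CH2NH2: –NH2 on an sp³ carbon with no adjacent C=O → amine.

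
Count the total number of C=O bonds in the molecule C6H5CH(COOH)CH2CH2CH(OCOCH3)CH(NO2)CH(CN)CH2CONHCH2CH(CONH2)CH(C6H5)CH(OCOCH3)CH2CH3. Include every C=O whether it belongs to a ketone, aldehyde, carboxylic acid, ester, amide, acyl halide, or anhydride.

CH(COOH): carboxylic acid, 1 C=O (running total 1).
CH(OCOCH3): ester, 1 C=O (running total 2).
CH2CONHCH2: amide, 1 C=O (running total 3).
CH(CONH2): amide, 1 C=O (running total 4).
CH(OCOCH3): ester, 1 C=O (running total 5).

5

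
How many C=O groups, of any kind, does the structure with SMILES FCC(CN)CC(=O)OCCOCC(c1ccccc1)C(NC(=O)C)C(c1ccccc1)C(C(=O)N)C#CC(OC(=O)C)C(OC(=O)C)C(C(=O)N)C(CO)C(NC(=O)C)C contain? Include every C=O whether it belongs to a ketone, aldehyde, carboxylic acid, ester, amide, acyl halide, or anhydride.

CH2COOCH2: ester, 1 C=O (running total 1).
CH(NHCOCH3): amide, 1 C=O (running total 2).
CH(CONH2): amide, 1 C=O (running total 3).
CH(OCOCH3): ester, 1 C=O (running total 4).
CH(OCOCH3): ester, 1 C=O (running total 5).
CH(CONH2): amide, 1 C=O (running total 6).
CH(NHCOCH3): amide, 1 C=O (running total 7).

7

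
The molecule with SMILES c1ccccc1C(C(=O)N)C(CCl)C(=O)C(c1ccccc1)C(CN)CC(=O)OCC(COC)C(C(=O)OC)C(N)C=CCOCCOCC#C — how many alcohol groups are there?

0

Working along the chain:
  C6H5: C6H5– phenyl ring → arene.
  CH(CONH2): pendant –CONH2: carbonyl C bonded to C and N → amide.
  CH(CH2Cl): pendant –CH2X: halogen on sp³ carbon → alkyl halide.
  CO: –C(=O)– with carbon on both sides → ketone.
  CH(C6H5): pendant –C6H5: benzene ring → arene.
  CH(CH2NH2): pendant –CH2NH2: N on sp³ C, no adjacent C=O → amine.
  CH2COOCH2: –C(=O)–O–C with C on the carbonyl side → ester.
  CH(CH2OCH3): pendant –CH2OCH3: C–O–C linkage → ether.
  CH(COOCH3): pendant –COOCH3: carbonyl C bonded to C and –OCH3 → ester.
  CH(NH2): –NH2 on an sp³ carbon with no adjacent C=O → amine.
  CH=CH: C=C double bond → alkene.
  CH2OCH2: C–O–C with sp³ carbons on both sides and no adjacent C=O → ether.
  CH2OCH2: C–O–C with sp³ carbons on both sides and no adjacent C=O → ether.
  C≡CH: C≡C triple bond → alkyne.
No segment is a alcohol: CO is ketone, not alcohol; CH(CH2OCH3) is ether, not alcohol; CH2OCH2 is ether, not alcohol. → 0.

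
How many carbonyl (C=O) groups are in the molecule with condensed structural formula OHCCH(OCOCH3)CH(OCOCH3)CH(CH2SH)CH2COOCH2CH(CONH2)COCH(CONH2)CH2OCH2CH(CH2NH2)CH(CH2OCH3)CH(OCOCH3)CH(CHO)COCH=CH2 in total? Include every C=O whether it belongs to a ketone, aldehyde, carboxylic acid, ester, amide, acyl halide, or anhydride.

10

OHC: aldehyde, 1 C=O (running total 1).
CH(OCOCH3): ester, 1 C=O (running total 2).
CH(OCOCH3): ester, 1 C=O (running total 3).
CH2COOCH2: ester, 1 C=O (running total 4).
CH(CONH2): amide, 1 C=O (running total 5).
CO: ketone, 1 C=O (running total 6).
CH(CONH2): amide, 1 C=O (running total 7).
CH(OCOCH3): ester, 1 C=O (running total 8).
CH(CHO): aldehyde, 1 C=O (running total 9).
CO: ketone, 1 C=O (running total 10).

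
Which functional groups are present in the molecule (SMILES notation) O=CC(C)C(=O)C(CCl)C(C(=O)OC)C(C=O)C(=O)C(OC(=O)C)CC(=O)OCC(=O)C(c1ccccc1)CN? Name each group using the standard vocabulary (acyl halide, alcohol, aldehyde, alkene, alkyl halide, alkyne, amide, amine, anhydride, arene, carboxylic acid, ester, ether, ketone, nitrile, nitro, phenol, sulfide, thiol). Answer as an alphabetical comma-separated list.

aldehyde, alkyl halide, amine, arene, ester, ketone

Taking each segment in turn:
  OHC: terminal –CHO: carbonyl C bonded to H and C → aldehyde.
  CO: –C(=O)– with carbon on both sides → ketone.
  CH(CH2Cl): pendant –CH2X: halogen on sp³ carbon → alkyl halide.
  CH(COOCH3): pendant –COOCH3: carbonyl C bonded to C and –OCH3 → ester.
  CH(CHO): pendant –CHO: carbonyl C bonded to C and H → aldehyde.
  CO: –C(=O)– with carbon on both sides → ketone.
  CH(OCOCH3): pendant –OC(=O)CH3: an acyloxy group → ester.
  CH2COOCH2: –C(=O)–O–C with C on the carbonyl side → ester.
  CO: –C(=O)– with carbon on both sides → ketone.
  CH(C6H5): pendant –C6H5: benzene ring → arene.
  CH2NH2: –NH2 on an sp³ carbon with no adjacent C=O → amine.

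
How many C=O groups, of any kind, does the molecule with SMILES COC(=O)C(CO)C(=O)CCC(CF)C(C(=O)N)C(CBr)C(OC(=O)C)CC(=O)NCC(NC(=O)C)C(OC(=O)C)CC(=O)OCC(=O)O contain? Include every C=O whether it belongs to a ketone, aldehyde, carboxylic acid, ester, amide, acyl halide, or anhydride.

9

CH3OOC: ester, 1 C=O (running total 1).
CO: ketone, 1 C=O (running total 2).
CH(CONH2): amide, 1 C=O (running total 3).
CH(OCOCH3): ester, 1 C=O (running total 4).
CH2CONHCH2: amide, 1 C=O (running total 5).
CH(NHCOCH3): amide, 1 C=O (running total 6).
CH(OCOCH3): ester, 1 C=O (running total 7).
CH2COOCH2: ester, 1 C=O (running total 8).
COOH: carboxylic acid, 1 C=O (running total 9).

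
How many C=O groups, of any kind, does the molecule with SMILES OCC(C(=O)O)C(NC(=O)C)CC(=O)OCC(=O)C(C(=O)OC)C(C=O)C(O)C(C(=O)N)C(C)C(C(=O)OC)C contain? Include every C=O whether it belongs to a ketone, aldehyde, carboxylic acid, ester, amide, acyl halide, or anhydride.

CH(COOH): carboxylic acid, 1 C=O (running total 1).
CH(NHCOCH3): amide, 1 C=O (running total 2).
CH2COOCH2: ester, 1 C=O (running total 3).
CO: ketone, 1 C=O (running total 4).
CH(COOCH3): ester, 1 C=O (running total 5).
CH(CHO): aldehyde, 1 C=O (running total 6).
CH(CONH2): amide, 1 C=O (running total 7).
CH(COOCH3): ester, 1 C=O (running total 8).

8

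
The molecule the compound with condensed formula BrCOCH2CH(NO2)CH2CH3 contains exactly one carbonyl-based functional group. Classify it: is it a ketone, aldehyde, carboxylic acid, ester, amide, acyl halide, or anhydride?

acyl halide

The carbonyl is in the BrCO segment: –C(=O)Br: carbonyl C bonded to C and to a halogen → acyl halide (not alkyl halide).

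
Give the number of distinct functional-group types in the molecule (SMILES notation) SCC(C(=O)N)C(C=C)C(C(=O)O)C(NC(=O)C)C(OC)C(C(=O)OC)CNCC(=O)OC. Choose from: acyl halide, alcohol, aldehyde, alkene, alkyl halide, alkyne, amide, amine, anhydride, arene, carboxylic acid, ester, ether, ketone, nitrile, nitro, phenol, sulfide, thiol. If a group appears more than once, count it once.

Taking each segment in turn:
  HSCH2: –SH on an sp³ carbon → thiol.
  CH(CONH2): pendant –CONH2: carbonyl C bonded to C and N → amide.
  CH(CH=CH2): pendant –CH=CH2: C=C double bond → alkene.
  CH(COOH): pendant –COOH: carbonyl C bonded to C and –OH → carboxylic acid.
  CH(NHCOCH3): pendant –NHC(=O)CH3: N bonded to a carbonyl → amide (not amine).
  CH(OCH3): pendant –OCH3: C–O–C with sp³ C, no adjacent C=O → ether.
  CH(COOCH3): pendant –COOCH3: carbonyl C bonded to C and –OCH3 → ester.
  CH2NHCH2: C–N–C with sp³ carbons and no adjacent C=O → amine (secondary).
  COOCH3: –C(=O)OCH3: carbonyl C bonded to C and to –OCH3 → ester (not ketone + ether).
Distinct types present: alkene, amide, amine, carboxylic acid, ester, ether, thiol.

7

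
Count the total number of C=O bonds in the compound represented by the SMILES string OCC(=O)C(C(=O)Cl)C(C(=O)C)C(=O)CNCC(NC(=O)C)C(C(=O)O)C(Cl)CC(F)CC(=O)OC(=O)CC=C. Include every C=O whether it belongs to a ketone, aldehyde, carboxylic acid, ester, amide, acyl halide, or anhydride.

CO: ketone, 1 C=O (running total 1).
CH(COCl): acyl halide, 1 C=O (running total 2).
CH(COCH3): ketone, 1 C=O (running total 3).
CO: ketone, 1 C=O (running total 4).
CH(NHCOCH3): amide, 1 C=O (running total 5).
CH(COOH): carboxylic acid, 1 C=O (running total 6).
CH2CO-O-COCH2: anhydride, 2 C=O (running total 8).

8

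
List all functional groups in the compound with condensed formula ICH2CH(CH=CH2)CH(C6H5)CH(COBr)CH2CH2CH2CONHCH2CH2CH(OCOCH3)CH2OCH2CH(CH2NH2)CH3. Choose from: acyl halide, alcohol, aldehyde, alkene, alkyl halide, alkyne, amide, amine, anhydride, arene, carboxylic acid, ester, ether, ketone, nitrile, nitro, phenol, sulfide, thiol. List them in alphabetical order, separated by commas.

Reading the structure from left to right:
  ICH2: halogen on an sp³ carbon → alkyl halide.
  CH(CH=CH2): pendant –CH=CH2: C=C double bond → alkene.
  CH(C6H5): pendant –C6H5: benzene ring → arene.
  CH(COBr): pendant –C(=O)X: carbonyl C bonded to C and halogen → acyl halide.
  CH2CONHCH2: –C(=O)–N– linkage → amide (the N is not an amine).
  CH(OCOCH3): pendant –OC(=O)CH3: an acyloxy group → ester.
  CH2OCH2: C–O–C with sp³ carbons on both sides and no adjacent C=O → ether.
  CH(CH2NH2): pendant –CH2NH2: N on sp³ C, no adjacent C=O → amine.

acyl halide, alkene, alkyl halide, amide, amine, arene, ester, ether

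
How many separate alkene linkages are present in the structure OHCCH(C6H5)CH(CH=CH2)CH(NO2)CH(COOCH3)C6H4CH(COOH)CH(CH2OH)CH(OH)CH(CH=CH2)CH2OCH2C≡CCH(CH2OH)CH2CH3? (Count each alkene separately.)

2

terminal –CHO: carbonyl C bonded to H and C → aldehyde.
pendant –C6H5: benzene ring → arene.
pendant –CH=CH2: C=C double bond → alkene.
–NO2 on an sp³ carbon → nitro (the N=O is not a carbonyl).
pendant –COOCH3: carbonyl C bonded to C and –OCH3 → ester.
para-disubstituted benzene ring → arene.
pendant –COOH: carbonyl C bonded to C and –OH → carboxylic acid.
pendant –CH2OH on an sp³ backbone C → alcohol.
–OH on an sp³ carbon → alcohol (secondary).
pendant –CH=CH2: C=C double bond → alkene.
C–O–C with sp³ carbons on both sides and no adjacent C=O → ether.
C≡C triple bond → alkyne.
pendant –CH2OH on an sp³ backbone C → alcohol.
Alkene appears at: CH(CH=CH2), CH(CH=CH2) → 2.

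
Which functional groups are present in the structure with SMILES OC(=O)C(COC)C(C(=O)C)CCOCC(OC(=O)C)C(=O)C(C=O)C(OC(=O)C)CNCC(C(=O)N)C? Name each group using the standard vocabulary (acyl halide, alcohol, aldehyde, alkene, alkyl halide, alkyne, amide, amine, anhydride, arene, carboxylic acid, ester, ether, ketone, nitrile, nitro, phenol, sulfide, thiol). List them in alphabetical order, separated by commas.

–COOH: carbonyl C bonded to –OH and C → carboxylic acid (the –OH is not a separate alcohol).
pendant –CH2OCH3: C–O–C linkage → ether.
pendant –COCH3: carbonyl C bonded to two carbons → ketone.
C–O–C with sp³ carbons on both sides and no adjacent C=O → ether.
pendant –OC(=O)CH3: an acyloxy group → ester.
–C(=O)– with carbon on both sides → ketone.
pendant –CHO: carbonyl C bonded to C and H → aldehyde.
pendant –OC(=O)CH3: an acyloxy group → ester.
C–N–C with sp³ carbons and no adjacent C=O → amine (secondary).
pendant –CONH2: carbonyl C bonded to C and N → amide.

aldehyde, amide, amine, carboxylic acid, ester, ether, ketone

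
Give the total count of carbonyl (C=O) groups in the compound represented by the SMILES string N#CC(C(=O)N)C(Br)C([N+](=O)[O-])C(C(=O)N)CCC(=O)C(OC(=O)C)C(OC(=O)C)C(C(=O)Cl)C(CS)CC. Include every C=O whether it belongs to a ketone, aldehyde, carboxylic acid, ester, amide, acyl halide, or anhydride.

6

CH(CONH2): amide, 1 C=O (running total 1).
CH(CONH2): amide, 1 C=O (running total 2).
CO: ketone, 1 C=O (running total 3).
CH(OCOCH3): ester, 1 C=O (running total 4).
CH(OCOCH3): ester, 1 C=O (running total 5).
CH(COCl): acyl halide, 1 C=O (running total 6).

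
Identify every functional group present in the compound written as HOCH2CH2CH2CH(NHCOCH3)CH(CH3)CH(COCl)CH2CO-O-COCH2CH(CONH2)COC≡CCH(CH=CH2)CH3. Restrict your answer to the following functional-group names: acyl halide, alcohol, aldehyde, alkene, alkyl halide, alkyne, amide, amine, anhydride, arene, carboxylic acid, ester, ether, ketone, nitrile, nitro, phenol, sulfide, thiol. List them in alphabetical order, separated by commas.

acyl halide, alcohol, alkene, alkyne, amide, anhydride, ketone

Reading the structure from left to right:
  HOCH2: HO– on an sp³ carbon → alcohol.
  CH(NHCOCH3): pendant –NHC(=O)CH3: N bonded to a carbonyl → amide (not amine).
  CH(COCl): pendant –C(=O)X: carbonyl C bonded to C and halogen → acyl halide.
  CH2CO-O-COCH2: two acyl groups sharing one oxygen, –C(=O)–O–C(=O)– → anhydride.
  CH(CONH2): pendant –CONH2: carbonyl C bonded to C and N → amide.
  CO: –C(=O)– with carbon on both sides → ketone.
  C≡C: C≡C triple bond → alkyne.
  CH(CH=CH2): pendant –CH=CH2: C=C double bond → alkene.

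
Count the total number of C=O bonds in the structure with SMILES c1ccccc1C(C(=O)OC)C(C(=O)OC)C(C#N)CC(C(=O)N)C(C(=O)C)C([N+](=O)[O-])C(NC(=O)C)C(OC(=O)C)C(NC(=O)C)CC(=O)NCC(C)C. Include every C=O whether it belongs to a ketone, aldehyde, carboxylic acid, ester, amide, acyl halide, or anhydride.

CH(COOCH3): ester, 1 C=O (running total 1).
CH(COOCH3): ester, 1 C=O (running total 2).
CH(CONH2): amide, 1 C=O (running total 3).
CH(COCH3): ketone, 1 C=O (running total 4).
CH(NHCOCH3): amide, 1 C=O (running total 5).
CH(OCOCH3): ester, 1 C=O (running total 6).
CH(NHCOCH3): amide, 1 C=O (running total 7).
CH2CONHCH2: amide, 1 C=O (running total 8).

8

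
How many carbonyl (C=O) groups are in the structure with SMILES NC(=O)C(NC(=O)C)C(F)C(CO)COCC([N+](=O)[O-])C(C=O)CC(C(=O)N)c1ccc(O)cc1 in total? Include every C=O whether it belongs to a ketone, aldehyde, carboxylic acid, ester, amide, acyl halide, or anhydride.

H2NCO: amide, 1 C=O (running total 1).
CH(NHCOCH3): amide, 1 C=O (running total 2).
CH(CHO): aldehyde, 1 C=O (running total 3).
CH(CONH2): amide, 1 C=O (running total 4).

4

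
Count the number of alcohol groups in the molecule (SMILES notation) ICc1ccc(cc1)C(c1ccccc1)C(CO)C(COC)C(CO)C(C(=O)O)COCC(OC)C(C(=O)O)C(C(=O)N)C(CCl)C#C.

halogen on an sp³ carbon → alkyl halide.
para-disubstituted benzene ring → arene.
pendant –C6H5: benzene ring → arene.
pendant –CH2OH on an sp³ backbone C → alcohol.
pendant –CH2OCH3: C–O–C linkage → ether.
pendant –CH2OH on an sp³ backbone C → alcohol.
pendant –COOH: carbonyl C bonded to C and –OH → carboxylic acid.
C–O–C with sp³ carbons on both sides and no adjacent C=O → ether.
pendant –OCH3: C–O–C with sp³ C, no adjacent C=O → ether.
pendant –COOH: carbonyl C bonded to C and –OH → carboxylic acid.
pendant –CONH2: carbonyl C bonded to C and N → amide.
pendant –CH2X: halogen on sp³ carbon → alkyl halide.
C≡C triple bond → alkyne.
Alcohol appears at: CH(CH2OH), CH(CH2OH) → 2.

2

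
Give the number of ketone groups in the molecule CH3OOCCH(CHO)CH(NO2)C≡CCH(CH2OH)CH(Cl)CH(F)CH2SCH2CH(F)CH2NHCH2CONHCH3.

Taking each segment in turn:
  CH3OOC: CH3O–C(=O)–: carbonyl C bonded to C and to –OCH3 → ester (not ketone + ether).
  CH(CHO): pendant –CHO: carbonyl C bonded to C and H → aldehyde.
  CH(NO2): –NO2 on an sp³ carbon → nitro (the N=O is not a carbonyl).
  C≡C: C≡C triple bond → alkyne.
  CH(CH2OH): pendant –CH2OH on an sp³ backbone C → alcohol.
  CH(Cl): halogen on an sp³ carbon → alkyl halide.
  CH(F): halogen on an sp³ carbon → alkyl halide.
  CH2SCH2: C–S–C linkage → sulfide (thioether).
  CH(F): halogen on an sp³ carbon → alkyl halide.
  CH2NHCH2: C–N–C with sp³ carbons and no adjacent C=O → amine (secondary).
  CONHCH3: –C(=O)NHCH3: carbonyl C bonded to C and to N → amide (the N is not an amine).
No segment is a ketone: CH3OOC is ester, not ketone; CH(CHO) is aldehyde, not ketone; CONHCH3 is amide, not ketone. → 0.

0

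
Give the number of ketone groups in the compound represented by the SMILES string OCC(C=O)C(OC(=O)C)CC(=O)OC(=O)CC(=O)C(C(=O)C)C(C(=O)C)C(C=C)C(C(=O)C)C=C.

Taking each segment in turn:
  HOCH2: HO– on an sp³ carbon → alcohol.
  CH(CHO): pendant –CHO: carbonyl C bonded to C and H → aldehyde.
  CH(OCOCH3): pendant –OC(=O)CH3: an acyloxy group → ester.
  CH2CO-O-COCH2: two acyl groups sharing one oxygen, –C(=O)–O–C(=O)– → anhydride.
  CO: –C(=O)– with carbon on both sides → ketone.
  CH(COCH3): pendant –COCH3: carbonyl C bonded to two carbons → ketone.
  CH(COCH3): pendant –COCH3: carbonyl C bonded to two carbons → ketone.
  CH(CH=CH2): pendant –CH=CH2: C=C double bond → alkene.
  CH(COCH3): pendant –COCH3: carbonyl C bonded to two carbons → ketone.
  CH=CH2: C=C double bond → alkene.
Ketone appears at: CO, CH(COCH3), CH(COCH3), CH(COCH3) → 4.

4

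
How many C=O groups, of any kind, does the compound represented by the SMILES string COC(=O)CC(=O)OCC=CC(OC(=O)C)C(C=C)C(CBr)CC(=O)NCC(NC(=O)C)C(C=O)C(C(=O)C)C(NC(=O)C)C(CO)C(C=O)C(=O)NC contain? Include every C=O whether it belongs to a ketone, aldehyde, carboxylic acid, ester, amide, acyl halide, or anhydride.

CH3OOC: ester, 1 C=O (running total 1).
CH2COOCH2: ester, 1 C=O (running total 2).
CH(OCOCH3): ester, 1 C=O (running total 3).
CH2CONHCH2: amide, 1 C=O (running total 4).
CH(NHCOCH3): amide, 1 C=O (running total 5).
CH(CHO): aldehyde, 1 C=O (running total 6).
CH(COCH3): ketone, 1 C=O (running total 7).
CH(NHCOCH3): amide, 1 C=O (running total 8).
CH(CHO): aldehyde, 1 C=O (running total 9).
CONHCH3: amide, 1 C=O (running total 10).

10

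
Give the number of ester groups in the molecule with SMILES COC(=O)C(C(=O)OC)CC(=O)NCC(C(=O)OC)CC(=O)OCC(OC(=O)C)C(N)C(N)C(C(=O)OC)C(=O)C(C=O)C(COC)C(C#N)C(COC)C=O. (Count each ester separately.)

6

Taking each segment in turn:
  CH3OOC: CH3O–C(=O)–: carbonyl C bonded to C and to –OCH3 → ester (not ketone + ether).
  CH(COOCH3): pendant –COOCH3: carbonyl C bonded to C and –OCH3 → ester.
  CH2CONHCH2: –C(=O)–N– linkage → amide (the N is not an amine).
  CH(COOCH3): pendant –COOCH3: carbonyl C bonded to C and –OCH3 → ester.
  CH2COOCH2: –C(=O)–O–C with C on the carbonyl side → ester.
  CH(OCOCH3): pendant –OC(=O)CH3: an acyloxy group → ester.
  CH(NH2): –NH2 on an sp³ carbon with no adjacent C=O → amine.
  CH(NH2): –NH2 on an sp³ carbon with no adjacent C=O → amine.
  CH(COOCH3): pendant –COOCH3: carbonyl C bonded to C and –OCH3 → ester.
  CO: –C(=O)– with carbon on both sides → ketone.
  CH(CHO): pendant –CHO: carbonyl C bonded to C and H → aldehyde.
  CH(CH2OCH3): pendant –CH2OCH3: C–O–C linkage → ether.
  CH(CN): pendant –C≡N: nitrile.
  CH(CH2OCH3): pendant –CH2OCH3: C–O–C linkage → ether.
  CHO: terminal –CHO: carbonyl C bonded to H and C → aldehyde.
Ester appears at: CH3OOC, CH(COOCH3), CH(COOCH3), CH2COOCH2, CH(OCOCH3), CH(COOCH3) → 6.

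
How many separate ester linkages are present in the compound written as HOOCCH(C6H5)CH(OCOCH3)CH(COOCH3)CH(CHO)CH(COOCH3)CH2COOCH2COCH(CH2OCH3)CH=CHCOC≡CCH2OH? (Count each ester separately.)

4

Reading the structure from left to right:
  HOOC: –COOH: carbonyl C bonded to –OH and C → carboxylic acid (the –OH is not a separate alcohol).
  CH(C6H5): pendant –C6H5: benzene ring → arene.
  CH(OCOCH3): pendant –OC(=O)CH3: an acyloxy group → ester.
  CH(COOCH3): pendant –COOCH3: carbonyl C bonded to C and –OCH3 → ester.
  CH(CHO): pendant –CHO: carbonyl C bonded to C and H → aldehyde.
  CH(COOCH3): pendant –COOCH3: carbonyl C bonded to C and –OCH3 → ester.
  CH2COOCH2: –C(=O)–O–C with C on the carbonyl side → ester.
  CO: –C(=O)– with carbon on both sides → ketone.
  CH(CH2OCH3): pendant –CH2OCH3: C–O–C linkage → ether.
  CH=CH: C=C double bond → alkene.
  CO: –C(=O)– with carbon on both sides → ketone.
  C≡C: C≡C triple bond → alkyne.
  CH2OH: –OH on an sp³ carbon → alcohol.
Ester appears at: CH(OCOCH3), CH(COOCH3), CH(COOCH3), CH2COOCH2 → 4.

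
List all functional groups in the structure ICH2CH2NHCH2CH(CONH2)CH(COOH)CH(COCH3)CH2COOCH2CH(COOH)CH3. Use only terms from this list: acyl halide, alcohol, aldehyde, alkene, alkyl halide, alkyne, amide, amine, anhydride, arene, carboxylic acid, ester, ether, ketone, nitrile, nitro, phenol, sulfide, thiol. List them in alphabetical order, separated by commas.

halogen on an sp³ carbon → alkyl halide.
C–N–C with sp³ carbons and no adjacent C=O → amine (secondary).
pendant –CONH2: carbonyl C bonded to C and N → amide.
pendant –COOH: carbonyl C bonded to C and –OH → carboxylic acid.
pendant –COCH3: carbonyl C bonded to two carbons → ketone.
–C(=O)–O–C with C on the carbonyl side → ester.
pendant –COOH: carbonyl C bonded to C and –OH → carboxylic acid.

alkyl halide, amide, amine, carboxylic acid, ester, ketone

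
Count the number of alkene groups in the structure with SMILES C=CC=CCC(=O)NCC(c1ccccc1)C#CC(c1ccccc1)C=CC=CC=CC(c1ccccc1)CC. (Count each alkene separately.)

5

C=C double bond → alkene.
C=C double bond → alkene.
–C(=O)–N– linkage → amide (the N is not an amine).
pendant –C6H5: benzene ring → arene.
C≡C triple bond → alkyne.
pendant –C6H5: benzene ring → arene.
C=C double bond → alkene.
C=C double bond → alkene.
C=C double bond → alkene.
pendant –C6H5: benzene ring → arene.
Alkene appears at: CH2=CH, CH=CH, CH=CH, CH=CH, CH=CH → 5.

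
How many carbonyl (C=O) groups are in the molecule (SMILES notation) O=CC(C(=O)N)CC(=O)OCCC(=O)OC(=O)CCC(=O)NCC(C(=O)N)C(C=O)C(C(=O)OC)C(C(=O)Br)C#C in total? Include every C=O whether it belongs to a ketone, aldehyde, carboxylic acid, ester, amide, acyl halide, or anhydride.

10

OHC: aldehyde, 1 C=O (running total 1).
CH(CONH2): amide, 1 C=O (running total 2).
CH2COOCH2: ester, 1 C=O (running total 3).
CH2CO-O-COCH2: anhydride, 2 C=O (running total 5).
CH2CONHCH2: amide, 1 C=O (running total 6).
CH(CONH2): amide, 1 C=O (running total 7).
CH(CHO): aldehyde, 1 C=O (running total 8).
CH(COOCH3): ester, 1 C=O (running total 9).
CH(COBr): acyl halide, 1 C=O (running total 10).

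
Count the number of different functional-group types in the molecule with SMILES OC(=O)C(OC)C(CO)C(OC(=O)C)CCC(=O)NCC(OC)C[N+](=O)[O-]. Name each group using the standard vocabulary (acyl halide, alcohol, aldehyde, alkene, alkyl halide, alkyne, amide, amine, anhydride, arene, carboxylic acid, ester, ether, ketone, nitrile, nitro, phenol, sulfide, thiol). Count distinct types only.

Taking each segment in turn:
  HOOC: –COOH: carbonyl C bonded to –OH and C → carboxylic acid (the –OH is not a separate alcohol).
  CH(OCH3): pendant –OCH3: C–O–C with sp³ C, no adjacent C=O → ether.
  CH(CH2OH): pendant –CH2OH on an sp³ backbone C → alcohol.
  CH(OCOCH3): pendant –OC(=O)CH3: an acyloxy group → ester.
  CH2CONHCH2: –C(=O)–N– linkage → amide (the N is not an amine).
  CH(OCH3): pendant –OCH3: C–O–C with sp³ C, no adjacent C=O → ether.
  CH2NO2: –NO2 on carbon → nitro group.
Distinct types present: alcohol, amide, carboxylic acid, ester, ether, nitro.

6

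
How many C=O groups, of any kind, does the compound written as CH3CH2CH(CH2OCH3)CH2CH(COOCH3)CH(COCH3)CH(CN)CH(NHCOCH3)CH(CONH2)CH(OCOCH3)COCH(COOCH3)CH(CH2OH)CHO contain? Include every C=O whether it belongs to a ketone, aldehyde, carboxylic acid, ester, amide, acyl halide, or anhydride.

8

CH(COOCH3): ester, 1 C=O (running total 1).
CH(COCH3): ketone, 1 C=O (running total 2).
CH(NHCOCH3): amide, 1 C=O (running total 3).
CH(CONH2): amide, 1 C=O (running total 4).
CH(OCOCH3): ester, 1 C=O (running total 5).
CO: ketone, 1 C=O (running total 6).
CH(COOCH3): ester, 1 C=O (running total 7).
CHO: aldehyde, 1 C=O (running total 8).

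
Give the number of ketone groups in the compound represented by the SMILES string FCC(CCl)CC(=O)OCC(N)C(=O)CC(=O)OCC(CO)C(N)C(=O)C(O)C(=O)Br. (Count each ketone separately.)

2

Working along the chain:
  FCH2: halogen on an sp³ carbon → alkyl halide.
  CH(CH2Cl): pendant –CH2X: halogen on sp³ carbon → alkyl halide.
  CH2COOCH2: –C(=O)–O–C with C on the carbonyl side → ester.
  CH(NH2): –NH2 on an sp³ carbon with no adjacent C=O → amine.
  CO: –C(=O)– with carbon on both sides → ketone.
  CH2COOCH2: –C(=O)–O–C with C on the carbonyl side → ester.
  CH(CH2OH): pendant –CH2OH on an sp³ backbone C → alcohol.
  CH(NH2): –NH2 on an sp³ carbon with no adjacent C=O → amine.
  CO: –C(=O)– with carbon on both sides → ketone.
  CH(OH): –OH on an sp³ carbon → alcohol (secondary).
  COBr: –C(=O)Br: carbonyl C bonded to C and to a halogen → acyl halide (not alkyl halide).
Ketone appears at: CO, CO → 2.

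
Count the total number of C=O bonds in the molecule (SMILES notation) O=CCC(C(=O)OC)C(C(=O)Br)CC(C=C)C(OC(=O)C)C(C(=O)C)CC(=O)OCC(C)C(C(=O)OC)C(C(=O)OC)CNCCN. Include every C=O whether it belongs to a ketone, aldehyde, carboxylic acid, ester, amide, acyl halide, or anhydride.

8

OHC: aldehyde, 1 C=O (running total 1).
CH(COOCH3): ester, 1 C=O (running total 2).
CH(COBr): acyl halide, 1 C=O (running total 3).
CH(OCOCH3): ester, 1 C=O (running total 4).
CH(COCH3): ketone, 1 C=O (running total 5).
CH2COOCH2: ester, 1 C=O (running total 6).
CH(COOCH3): ester, 1 C=O (running total 7).
CH(COOCH3): ester, 1 C=O (running total 8).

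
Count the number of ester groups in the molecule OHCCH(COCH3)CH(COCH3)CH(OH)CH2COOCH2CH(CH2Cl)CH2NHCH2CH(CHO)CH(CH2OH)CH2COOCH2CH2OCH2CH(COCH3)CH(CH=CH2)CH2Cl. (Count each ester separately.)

2

Working along the chain:
  OHC: terminal –CHO: carbonyl C bonded to H and C → aldehyde.
  CH(COCH3): pendant –COCH3: carbonyl C bonded to two carbons → ketone.
  CH(COCH3): pendant –COCH3: carbonyl C bonded to two carbons → ketone.
  CH(OH): –OH on an sp³ carbon → alcohol (secondary).
  CH2COOCH2: –C(=O)–O–C with C on the carbonyl side → ester.
  CH(CH2Cl): pendant –CH2X: halogen on sp³ carbon → alkyl halide.
  CH2NHCH2: C–N–C with sp³ carbons and no adjacent C=O → amine (secondary).
  CH(CHO): pendant –CHO: carbonyl C bonded to C and H → aldehyde.
  CH(CH2OH): pendant –CH2OH on an sp³ backbone C → alcohol.
  CH2COOCH2: –C(=O)–O–C with C on the carbonyl side → ester.
  CH2OCH2: C–O–C with sp³ carbons on both sides and no adjacent C=O → ether.
  CH(COCH3): pendant –COCH3: carbonyl C bonded to two carbons → ketone.
  CH(CH=CH2): pendant –CH=CH2: C=C double bond → alkene.
  CH2Cl: halogen on an sp³ carbon → alkyl halide.
Ester appears at: CH2COOCH2, CH2COOCH2 → 2.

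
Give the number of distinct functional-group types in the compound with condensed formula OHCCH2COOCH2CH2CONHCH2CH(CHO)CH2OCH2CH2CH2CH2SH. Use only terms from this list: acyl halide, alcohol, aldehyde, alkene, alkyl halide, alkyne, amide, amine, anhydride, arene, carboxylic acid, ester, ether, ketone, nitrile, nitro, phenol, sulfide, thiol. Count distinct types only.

Taking each segment in turn:
  OHC: terminal –CHO: carbonyl C bonded to H and C → aldehyde.
  CH2COOCH2: –C(=O)–O–C with C on the carbonyl side → ester.
  CH2CONHCH2: –C(=O)–N– linkage → amide (the N is not an amine).
  CH(CHO): pendant –CHO: carbonyl C bonded to C and H → aldehyde.
  CH2OCH2: C–O–C with sp³ carbons on both sides and no adjacent C=O → ether.
  CH2SH: –SH on an sp³ carbon → thiol.
Distinct types present: aldehyde, amide, ester, ether, thiol.

5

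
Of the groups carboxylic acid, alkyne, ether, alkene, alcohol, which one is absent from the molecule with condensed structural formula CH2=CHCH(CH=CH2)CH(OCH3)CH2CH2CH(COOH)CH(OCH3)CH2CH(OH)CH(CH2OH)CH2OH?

alkyne

ether: present (CH(OCH3) — pendant –OCH3: C–O–C with sp³ C, no adjacent C=O → ether).
alcohol: present (CH(OH) — –OH on an sp³ carbon → alcohol (secondary)).
carboxylic acid: present (CH(COOH) — pendant –COOH: carbonyl C bonded to C and –OH → carboxylic acid).
alkene: present (CH2=CH — C=C double bond → alkene).
alkyne: no segment matches this pattern.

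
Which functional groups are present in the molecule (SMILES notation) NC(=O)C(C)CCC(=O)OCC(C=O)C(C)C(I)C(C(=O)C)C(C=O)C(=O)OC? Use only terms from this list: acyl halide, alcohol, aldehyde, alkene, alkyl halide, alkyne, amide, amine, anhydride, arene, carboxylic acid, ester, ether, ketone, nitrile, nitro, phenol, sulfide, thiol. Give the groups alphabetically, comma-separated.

–C(=O)NH2: carbonyl C bonded to C and to N → amide (the N is not a separate amine).
–C(=O)–O–C with C on the carbonyl side → ester.
pendant –CHO: carbonyl C bonded to C and H → aldehyde.
halogen on an sp³ carbon → alkyl halide.
pendant –COCH3: carbonyl C bonded to two carbons → ketone.
pendant –CHO: carbonyl C bonded to C and H → aldehyde.
–C(=O)OCH3: carbonyl C bonded to C and to –OCH3 → ester (not ketone + ether).

aldehyde, alkyl halide, amide, ester, ketone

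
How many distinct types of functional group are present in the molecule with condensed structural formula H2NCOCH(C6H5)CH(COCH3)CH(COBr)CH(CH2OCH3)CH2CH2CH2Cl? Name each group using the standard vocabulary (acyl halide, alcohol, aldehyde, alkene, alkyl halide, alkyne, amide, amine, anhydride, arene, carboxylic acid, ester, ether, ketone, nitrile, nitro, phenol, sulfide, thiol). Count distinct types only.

Working along the chain:
  H2NCO: –C(=O)NH2: carbonyl C bonded to C and to N → amide (the N is not a separate amine).
  CH(C6H5): pendant –C6H5: benzene ring → arene.
  CH(COCH3): pendant –COCH3: carbonyl C bonded to two carbons → ketone.
  CH(COBr): pendant –C(=O)X: carbonyl C bonded to C and halogen → acyl halide.
  CH(CH2OCH3): pendant –CH2OCH3: C–O–C linkage → ether.
  CH2Cl: halogen on an sp³ carbon → alkyl halide.
Distinct types present: acyl halide, alkyl halide, amide, arene, ether, ketone.

6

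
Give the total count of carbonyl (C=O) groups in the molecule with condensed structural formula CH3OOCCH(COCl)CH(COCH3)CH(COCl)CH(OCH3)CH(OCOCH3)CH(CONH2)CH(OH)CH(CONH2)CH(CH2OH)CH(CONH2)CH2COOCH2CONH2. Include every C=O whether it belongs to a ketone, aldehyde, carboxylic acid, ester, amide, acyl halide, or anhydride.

CH3OOC: ester, 1 C=O (running total 1).
CH(COCl): acyl halide, 1 C=O (running total 2).
CH(COCH3): ketone, 1 C=O (running total 3).
CH(COCl): acyl halide, 1 C=O (running total 4).
CH(OCOCH3): ester, 1 C=O (running total 5).
CH(CONH2): amide, 1 C=O (running total 6).
CH(CONH2): amide, 1 C=O (running total 7).
CH(CONH2): amide, 1 C=O (running total 8).
CH2COOCH2: ester, 1 C=O (running total 9).
CONH2: amide, 1 C=O (running total 10).

10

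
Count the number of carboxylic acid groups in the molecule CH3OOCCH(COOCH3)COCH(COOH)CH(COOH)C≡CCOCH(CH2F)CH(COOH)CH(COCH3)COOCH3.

3

Reading the structure from left to right:
  CH3OOC: CH3O–C(=O)–: carbonyl C bonded to C and to –OCH3 → ester (not ketone + ether).
  CH(COOCH3): pendant –COOCH3: carbonyl C bonded to C and –OCH3 → ester.
  CO: –C(=O)– with carbon on both sides → ketone.
  CH(COOH): pendant –COOH: carbonyl C bonded to C and –OH → carboxylic acid.
  CH(COOH): pendant –COOH: carbonyl C bonded to C and –OH → carboxylic acid.
  C≡C: C≡C triple bond → alkyne.
  CO: –C(=O)– with carbon on both sides → ketone.
  CH(CH2F): pendant –CH2X: halogen on sp³ carbon → alkyl halide.
  CH(COOH): pendant –COOH: carbonyl C bonded to C and –OH → carboxylic acid.
  CH(COCH3): pendant –COCH3: carbonyl C bonded to two carbons → ketone.
  COOCH3: –C(=O)OCH3: carbonyl C bonded to C and to –OCH3 → ester (not ketone + ether).
Carboxylic acid appears at: CH(COOH), CH(COOH), CH(COOH) → 3.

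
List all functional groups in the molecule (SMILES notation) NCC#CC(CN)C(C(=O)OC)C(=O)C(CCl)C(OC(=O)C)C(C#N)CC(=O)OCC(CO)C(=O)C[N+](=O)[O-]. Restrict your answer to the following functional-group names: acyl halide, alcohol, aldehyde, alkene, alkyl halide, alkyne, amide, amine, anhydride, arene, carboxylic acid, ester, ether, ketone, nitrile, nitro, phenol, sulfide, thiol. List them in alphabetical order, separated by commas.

alcohol, alkyl halide, alkyne, amine, ester, ketone, nitrile, nitro

Reading the structure from left to right:
  H2NCH2: –NH2 on an sp³ carbon with no adjacent C=O → amine.
  C≡C: C≡C triple bond → alkyne.
  CH(CH2NH2): pendant –CH2NH2: N on sp³ C, no adjacent C=O → amine.
  CH(COOCH3): pendant –COOCH3: carbonyl C bonded to C and –OCH3 → ester.
  CO: –C(=O)– with carbon on both sides → ketone.
  CH(CH2Cl): pendant –CH2X: halogen on sp³ carbon → alkyl halide.
  CH(OCOCH3): pendant –OC(=O)CH3: an acyloxy group → ester.
  CH(CN): pendant –C≡N: nitrile.
  CH2COOCH2: –C(=O)–O–C with C on the carbonyl side → ester.
  CH(CH2OH): pendant –CH2OH on an sp³ backbone C → alcohol.
  CO: –C(=O)– with carbon on both sides → ketone.
  CH2NO2: –NO2 on carbon → nitro group.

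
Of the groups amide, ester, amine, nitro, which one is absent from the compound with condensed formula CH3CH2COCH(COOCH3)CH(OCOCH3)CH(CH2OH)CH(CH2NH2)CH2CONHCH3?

nitro

amide: present (CONHCH3 — –C(=O)NHCH3: carbonyl C bonded to C and to N → amide (the N is not an amine)).
amine: present (CH(CH2NH2) — pendant –CH2NH2: N on sp³ C, no adjacent C=O → amine).
ester: present (CH(COOCH3) — pendant –COOCH3: carbonyl C bonded to C and –OCH3 → ester).
nitro: no segment matches this pattern.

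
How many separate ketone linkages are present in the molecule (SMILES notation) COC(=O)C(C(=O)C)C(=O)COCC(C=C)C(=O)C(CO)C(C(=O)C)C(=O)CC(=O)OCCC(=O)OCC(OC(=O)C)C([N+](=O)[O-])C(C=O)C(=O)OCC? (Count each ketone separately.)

Taking each segment in turn:
  CH3OOC: CH3O–C(=O)–: carbonyl C bonded to C and to –OCH3 → ester (not ketone + ether).
  CH(COCH3): pendant –COCH3: carbonyl C bonded to two carbons → ketone.
  CO: –C(=O)– with carbon on both sides → ketone.
  CH2OCH2: C–O–C with sp³ carbons on both sides and no adjacent C=O → ether.
  CH(CH=CH2): pendant –CH=CH2: C=C double bond → alkene.
  CO: –C(=O)– with carbon on both sides → ketone.
  CH(CH2OH): pendant –CH2OH on an sp³ backbone C → alcohol.
  CH(COCH3): pendant –COCH3: carbonyl C bonded to two carbons → ketone.
  CO: –C(=O)– with carbon on both sides → ketone.
  CH2COOCH2: –C(=O)–O–C with C on the carbonyl side → ester.
  CH2COOCH2: –C(=O)–O–C with C on the carbonyl side → ester.
  CH(OCOCH3): pendant –OC(=O)CH3: an acyloxy group → ester.
  CH(NO2): –NO2 on an sp³ carbon → nitro (the N=O is not a carbonyl).
  CH(CHO): pendant –CHO: carbonyl C bonded to C and H → aldehyde.
  COOCH2CH3: –C(=O)OCH2CH3: carbonyl C bonded to C and to –OEt → ester.
Ketone appears at: CH(COCH3), CO, CO, CH(COCH3), CO → 5.

5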